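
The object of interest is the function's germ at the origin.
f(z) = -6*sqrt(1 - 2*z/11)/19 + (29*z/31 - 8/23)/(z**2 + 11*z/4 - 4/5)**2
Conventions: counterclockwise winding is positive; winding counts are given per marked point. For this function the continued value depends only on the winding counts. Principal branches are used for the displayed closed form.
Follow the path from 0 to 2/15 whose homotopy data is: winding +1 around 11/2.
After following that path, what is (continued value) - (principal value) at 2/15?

Continued minus principal equals (4/1045)*sqrt(26565).

The rational part is single-valued and drops out of the difference; each branch term changes only by its own monodromy.
(-6/19)*sqrt(1 - z/(11/2)): winding +1 is odd, the square root flips sign, contributing -2*(-6/19)*sqrt(1 - (2/15)/(11/2)) = -2*(-6/19)*sqrt(161/165) = (4/1045)*sqrt(26565).
Summing the contributions at z = 2/15 gives (4/1045)*sqrt(26565).


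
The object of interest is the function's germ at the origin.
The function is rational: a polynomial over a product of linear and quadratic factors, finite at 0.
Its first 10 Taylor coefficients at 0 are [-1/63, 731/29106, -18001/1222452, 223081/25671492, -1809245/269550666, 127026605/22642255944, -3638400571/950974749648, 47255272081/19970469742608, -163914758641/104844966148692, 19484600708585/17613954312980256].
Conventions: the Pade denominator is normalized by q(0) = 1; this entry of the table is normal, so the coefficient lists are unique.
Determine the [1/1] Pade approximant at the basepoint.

Taylor coefficients needed (read off): a_0 = -1/63, a_1 = 731/29106, a_2 = -18001/1222452.
Write the denominator as Q(h) = 1 + q1*h. Requiring Q*f - P = O(h^3) with deg P <= 1 kills the coefficients of h^2..h^2 in Q*f:
  h^2: a_2 + q1*a_1 = 0, i.e. -18001/1222452 + (731/29106)*q1 = 0.
Solving this linear system: q1 = 18001/30702.
The numerator is Q*f truncated at degree 1: P0 = a_0 = -1/63; P1 = a_1 + q1*a_0 = 24025/1519749.

The Pade approximant has numerator coefficients [-1/63, 24025/1519749]; denominator coefficients [1, 18001/30702].


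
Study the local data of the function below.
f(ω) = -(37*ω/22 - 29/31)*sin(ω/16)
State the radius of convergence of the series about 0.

The radius of convergence is infinite.

The factor -sin(ω/16) is entire and contributes no finite singular point.
The polynomial part has no poles.
No finite singular points: the Taylor series at 0 converges everywhere.


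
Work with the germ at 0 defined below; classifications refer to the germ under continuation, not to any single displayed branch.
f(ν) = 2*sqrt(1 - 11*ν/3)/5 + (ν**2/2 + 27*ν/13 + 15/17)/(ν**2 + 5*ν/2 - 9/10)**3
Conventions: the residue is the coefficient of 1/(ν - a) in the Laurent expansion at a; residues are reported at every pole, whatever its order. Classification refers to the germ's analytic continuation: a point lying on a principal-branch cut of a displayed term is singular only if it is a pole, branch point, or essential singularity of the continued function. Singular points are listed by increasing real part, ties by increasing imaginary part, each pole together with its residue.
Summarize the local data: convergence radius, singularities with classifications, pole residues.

Radius of convergence at 0: 3/11.
At -5/4 - (1/20)*sqrt(985): a pole of order 3; residue (1424620/1689627433)*sqrt(985).
At 3/11: an algebraic (square-root) branch point.
At -5/4 + (1/20)*sqrt(985): a pole of order 3; residue -(1424620/1689627433)*sqrt(985).

Denominator factor (ν**2 + 5*ν/2 - 9/10)^3: discriminant 197/20, real irrational roots -5/4 + (1/20)*sqrt(985) and -5/4 - (1/20)*sqrt(985); poles of order 3, moduli -5/4 + (1/20)*sqrt(985) and 5/4 + (1/20)*sqrt(985).
Branch term (2/5)*sqrt(1 - ν/(3/11)): its argument vanishes at ν = 3/11, a square-root branch point, modulus 3/11.
The radius of convergence is the smallest modulus among the singular points: 3/11.
The branch term is analytic at -5/4 - (1/20)*sqrt(985) and contributes nothing to the residue; only the rational part matters.
The factor ν**2 + 5*ν/2 - 9/10 splits as (ν - a)(ν - a') with a = -5/4 - (1/20)*sqrt(985), a' = -5/4 + (1/20)*sqrt(985). At the order-3 pole a set g(ν) = (ν - a)^3*(rational part) = [ν**2/2 + 27*ν/13 + 15/17] / (ν - a')^3.
Order-3 pole: residue = g''(a)/2; g''(-5/4 - (1/20)*sqrt(985)) = (2849240/1689627433)*sqrt(985), so the residue is (1424620/1689627433)*sqrt(985).
The branch term is analytic at -5/4 + (1/20)*sqrt(985) and contributes nothing to the residue; only the rational part matters.
The factor ν**2 + 5*ν/2 - 9/10 splits as (ν - a)(ν - a') with a = -5/4 + (1/20)*sqrt(985), a' = -5/4 - (1/20)*sqrt(985). At the order-3 pole a set g(ν) = (ν - a)^3*(rational part) = [ν**2/2 + 27*ν/13 + 15/17] / (ν - a')^3.
Order-3 pole: residue = g''(a)/2; g''(-5/4 + (1/20)*sqrt(985)) = -(2849240/1689627433)*sqrt(985), so the residue is -(1424620/1689627433)*sqrt(985).
List the singular points by increasing real part (a conjugate pair: the negative imaginary part first).


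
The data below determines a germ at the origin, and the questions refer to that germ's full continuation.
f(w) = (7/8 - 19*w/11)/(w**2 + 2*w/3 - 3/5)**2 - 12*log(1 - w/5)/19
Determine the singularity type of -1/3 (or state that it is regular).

The point is a regular point.

Denominator factors: w**2 + 2*w/3 - 3/5 = -32/45 at w = -1/3 — none vanishes.
Branch term log(1 - w/(5)): argument at -1/3 is 16/15, nonzero, so -1/3 is not its branch point (a point on a principal cut is still regular for the continued germ).
So the germ continues analytically to -1/3.


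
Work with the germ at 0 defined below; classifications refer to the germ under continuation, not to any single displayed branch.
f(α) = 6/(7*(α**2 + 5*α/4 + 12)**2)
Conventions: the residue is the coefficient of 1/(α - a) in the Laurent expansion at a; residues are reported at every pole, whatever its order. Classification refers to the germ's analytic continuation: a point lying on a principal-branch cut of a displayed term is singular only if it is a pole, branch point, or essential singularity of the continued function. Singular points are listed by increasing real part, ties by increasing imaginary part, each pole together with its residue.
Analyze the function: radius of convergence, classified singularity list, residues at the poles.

Radius of convergence at 0: (2)*sqrt(3).
At (-5/8) - ((1/8)*sqrt(743))*i: a pole of order 2; residue ((768/3864343)*sqrt(743))*i.
At (-5/8) + ((1/8)*sqrt(743))*i: a pole of order 2; residue -((768/3864343)*sqrt(743))*i.

Denominator factor (α**2 + 5*α/4 + 12)^2: discriminant -743/16, complex-conjugate roots (-5/8) + ((1/8)*sqrt(743))*i and (-5/8) - ((1/8)*sqrt(743))*i; poles of order 2, moduli (2)*sqrt(3) and (2)*sqrt(3).
The radius of convergence is the smallest modulus among the singular points: (2)*sqrt(3).
The factor α**2 + 5*α/4 + 12 splits as (α - a)(α - a') with a = (-5/8) - ((1/8)*sqrt(743))*i, a' = (-5/8) + ((1/8)*sqrt(743))*i. At the order-2 pole a set g(α) = (α - a)^2*f(α) = [6/7] / (α - a')^2.
Order-2 pole: residue = g'(a); g'((-5/8) - ((1/8)*sqrt(743))*i) = ((768/3864343)*sqrt(743))*i, so the residue is ((768/3864343)*sqrt(743))*i.
The factor α**2 + 5*α/4 + 12 splits as (α - a)(α - a') with a = (-5/8) + ((1/8)*sqrt(743))*i, a' = (-5/8) - ((1/8)*sqrt(743))*i. At the order-2 pole a set g(α) = (α - a)^2*f(α) = [6/7] / (α - a')^2.
Order-2 pole: residue = g'(a); g'((-5/8) + ((1/8)*sqrt(743))*i) = -((768/3864343)*sqrt(743))*i, so the residue is -((768/3864343)*sqrt(743))*i.
List the singular points by increasing real part (a conjugate pair: the negative imaginary part first).


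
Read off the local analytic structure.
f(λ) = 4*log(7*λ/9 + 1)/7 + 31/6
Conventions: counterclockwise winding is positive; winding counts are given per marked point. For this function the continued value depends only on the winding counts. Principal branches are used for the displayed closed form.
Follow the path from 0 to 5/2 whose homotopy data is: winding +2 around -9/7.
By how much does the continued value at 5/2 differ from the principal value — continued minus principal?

The rational part is single-valued and drops out of the difference; each branch term changes only by its own monodromy.
(4/7)*log(1 - λ/(-9/7)): each positive loop around -9/7 adds 2*pi*i to the log, so winding +2 contributes (4/7)*(2)*2*pi*i = (16/7)*pi*i.
Summing the contributions at λ = 5/2 gives (16/7)*pi*i.

Continued minus principal equals (16/7)*pi*i.


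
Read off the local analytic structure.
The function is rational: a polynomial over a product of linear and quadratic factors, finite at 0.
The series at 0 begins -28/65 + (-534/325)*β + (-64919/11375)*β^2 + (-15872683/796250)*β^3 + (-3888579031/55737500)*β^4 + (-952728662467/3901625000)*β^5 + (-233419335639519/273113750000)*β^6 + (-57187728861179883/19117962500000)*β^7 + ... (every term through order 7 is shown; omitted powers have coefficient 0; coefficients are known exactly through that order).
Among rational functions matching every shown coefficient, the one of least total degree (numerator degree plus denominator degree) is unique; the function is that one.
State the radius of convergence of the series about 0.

The radius of convergence is 2/7.

No rational of total degree below 3 reproduces all 8 coefficients; solving the [0/3] Pade equations on them gives f(β) = 8/(13*(β - 2/7)*(β**2 - 11*β/7 + 5)), whose expansion matches every shown term.
Denominator factor (β - 2/7): pole of order 1 at 2/7, modulus 2/7.
Denominator factor (β**2 - 11*β/7 + 5): discriminant -859/49, complex-conjugate roots (11/14) + ((1/14)*sqrt(859))*i and (11/14) - ((1/14)*sqrt(859))*i; poles of order 1, moduli sqrt(5) and sqrt(5).
The radius of convergence is the smallest modulus among the singular points: 2/7.


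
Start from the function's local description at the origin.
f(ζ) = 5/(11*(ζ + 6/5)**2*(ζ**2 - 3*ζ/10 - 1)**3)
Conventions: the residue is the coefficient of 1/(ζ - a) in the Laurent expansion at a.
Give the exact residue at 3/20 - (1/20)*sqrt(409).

The factor ζ**2 - 3*ζ/10 - 1 splits as (ζ - a)(ζ - a') with a = 3/20 - (1/20)*sqrt(409), a' = 3/20 + (1/20)*sqrt(409). At the order-3 pole a set g(ζ) = (ζ - a)^3*f(ζ) = [5/(11*(ζ + 6/5)**2)] / (ζ - a')^3.
Order-3 pole: residue = g''(a)/2; g''(3/20 - (1/20)*sqrt(409)) = -50625/5632 - (172491916875/385329776128)*sqrt(409), so the residue is -50625/11264 - (172491916875/770659552256)*sqrt(409).

The residue is -50625/11264 - (172491916875/770659552256)*sqrt(409).


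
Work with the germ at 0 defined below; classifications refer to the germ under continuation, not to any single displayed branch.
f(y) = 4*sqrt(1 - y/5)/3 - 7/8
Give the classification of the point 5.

The term (4/3)*sqrt(1 - y/(5)) has argument 1 - 5/(5) = 0 at 5: a square-root (algebraic, two-sheeted) branch point; the remaining terms are analytic or single-valued there.

The point is an algebraic (square-root) branch point.


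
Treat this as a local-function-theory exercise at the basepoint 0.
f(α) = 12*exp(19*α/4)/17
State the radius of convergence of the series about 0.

The factor exp(19*α/4) is entire and contributes no finite singular point.
The polynomial part has no poles.
No finite singular points: the Taylor series at 0 converges everywhere.

The radius of convergence is infinite.


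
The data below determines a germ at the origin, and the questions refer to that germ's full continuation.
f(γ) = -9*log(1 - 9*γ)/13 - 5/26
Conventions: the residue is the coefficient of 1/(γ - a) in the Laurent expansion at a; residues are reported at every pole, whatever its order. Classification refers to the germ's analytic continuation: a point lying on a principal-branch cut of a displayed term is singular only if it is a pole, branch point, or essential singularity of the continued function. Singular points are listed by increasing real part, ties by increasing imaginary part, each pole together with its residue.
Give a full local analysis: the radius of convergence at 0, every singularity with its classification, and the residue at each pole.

Branch term (-9/13)*log(1 - γ/(1/9)): its argument vanishes at γ = 1/9, a logarithmic branch point, modulus 1/9.
The radius of convergence is the smallest modulus among the singular points: 1/9.

Radius of convergence at 0: 1/9.
At 1/9: a logarithmic branch point.


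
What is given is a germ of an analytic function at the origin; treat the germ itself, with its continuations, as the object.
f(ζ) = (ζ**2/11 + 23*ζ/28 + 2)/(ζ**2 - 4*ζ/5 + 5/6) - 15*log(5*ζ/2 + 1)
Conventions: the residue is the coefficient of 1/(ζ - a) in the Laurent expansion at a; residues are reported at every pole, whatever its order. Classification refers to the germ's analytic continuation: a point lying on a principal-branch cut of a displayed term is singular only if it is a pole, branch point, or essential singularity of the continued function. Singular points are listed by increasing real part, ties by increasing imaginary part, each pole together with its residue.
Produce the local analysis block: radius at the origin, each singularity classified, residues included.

Radius of convergence at 0: 2/5.
At -2/5: a logarithmic branch point.
At (2/5) - ((1/30)*sqrt(606))*i: a pole of order 1; residue (1377/3080) + ((599/10605)*sqrt(606))*i.
At (2/5) + ((1/30)*sqrt(606))*i: a pole of order 1; residue (1377/3080) - ((599/10605)*sqrt(606))*i.

Denominator factor (ζ**2 - 4*ζ/5 + 5/6): discriminant -202/75, complex-conjugate roots (2/5) + ((1/30)*sqrt(606))*i and (2/5) - ((1/30)*sqrt(606))*i; poles of order 1, moduli (1/6)*sqrt(30) and (1/6)*sqrt(30).
Branch term (-15)*log(1 - ζ/(-2/5)): its argument vanishes at ζ = -2/5, a logarithmic branch point, modulus 2/5.
The radius of convergence is the smallest modulus among the singular points: 2/5.
The branch term is analytic at (2/5) - ((1/30)*sqrt(606))*i and contributes nothing to the residue; only the rational part matters.
The factor ζ**2 - 4*ζ/5 + 5/6 splits as (ζ - a)(ζ - a') with a = (2/5) - ((1/30)*sqrt(606))*i, a' = (2/5) + ((1/30)*sqrt(606))*i. At the order-1 pole a set g(ζ) = (ζ - a)*(rational part) = [ζ**2/11 + 23*ζ/28 + 2] / (ζ - a').
Simple pole: residue = g(a) at a = (2/5) - ((1/30)*sqrt(606))*i, which is (1377/3080) + ((599/10605)*sqrt(606))*i.
The branch term is analytic at (2/5) + ((1/30)*sqrt(606))*i and contributes nothing to the residue; only the rational part matters.
The factor ζ**2 - 4*ζ/5 + 5/6 splits as (ζ - a)(ζ - a') with a = (2/5) + ((1/30)*sqrt(606))*i, a' = (2/5) - ((1/30)*sqrt(606))*i. At the order-1 pole a set g(ζ) = (ζ - a)*(rational part) = [ζ**2/11 + 23*ζ/28 + 2] / (ζ - a').
Simple pole: residue = g(a) at a = (2/5) + ((1/30)*sqrt(606))*i, which is (1377/3080) - ((599/10605)*sqrt(606))*i.
List the singular points by increasing real part (a conjugate pair: the negative imaginary part first).


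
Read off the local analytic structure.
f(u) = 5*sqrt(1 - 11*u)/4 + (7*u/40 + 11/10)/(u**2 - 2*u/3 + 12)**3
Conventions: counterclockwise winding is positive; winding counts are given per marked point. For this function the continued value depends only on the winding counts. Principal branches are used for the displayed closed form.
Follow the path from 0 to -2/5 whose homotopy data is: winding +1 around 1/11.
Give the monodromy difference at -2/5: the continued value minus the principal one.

Continued minus principal equals -(3/2)*sqrt(15).

The rational part is single-valued and drops out of the difference; each branch term changes only by its own monodromy.
(5/4)*sqrt(1 - u/(1/11)): winding +1 is odd, the square root flips sign, contributing -2*(5/4)*sqrt(1 - (-2/5)/(1/11)) = -2*(5/4)*sqrt(27/5) = -(3/2)*sqrt(15).
Summing the contributions at u = -2/5 gives -(3/2)*sqrt(15).


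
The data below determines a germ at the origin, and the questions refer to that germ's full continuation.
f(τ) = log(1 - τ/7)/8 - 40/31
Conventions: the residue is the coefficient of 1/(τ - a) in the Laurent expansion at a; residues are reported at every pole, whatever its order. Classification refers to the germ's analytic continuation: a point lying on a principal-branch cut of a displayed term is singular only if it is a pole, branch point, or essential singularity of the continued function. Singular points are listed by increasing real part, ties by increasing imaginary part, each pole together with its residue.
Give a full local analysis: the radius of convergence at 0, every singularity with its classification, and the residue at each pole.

Radius of convergence at 0: 7.
At 7: a logarithmic branch point.

Branch term (1/8)*log(1 - τ/(7)): its argument vanishes at τ = 7, a logarithmic branch point, modulus 7.
The radius of convergence is the smallest modulus among the singular points: 7.


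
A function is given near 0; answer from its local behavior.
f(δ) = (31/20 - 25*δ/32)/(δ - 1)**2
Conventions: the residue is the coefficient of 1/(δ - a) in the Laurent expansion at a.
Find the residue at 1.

At the order-2 pole 1 set g(δ) = (δ - (1))^2*f(δ) = 31/20 - 25*δ/32.
Order-2 pole: residue = g'(a); g'(1) = -25/32, so the residue is -25/32.

The residue is -25/32.


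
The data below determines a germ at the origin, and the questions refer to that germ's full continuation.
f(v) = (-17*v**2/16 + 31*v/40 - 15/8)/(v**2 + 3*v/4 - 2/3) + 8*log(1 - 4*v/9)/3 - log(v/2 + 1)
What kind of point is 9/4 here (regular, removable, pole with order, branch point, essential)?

The point is a logarithmic branch point.

The term (8/3)*log(1 - v/(9/4)) has argument 1 - 9/4/(9/4) = 0 at 9/4: a logarithmic (infinitely-sheeted) branch point; the remaining terms are analytic or single-valued there.


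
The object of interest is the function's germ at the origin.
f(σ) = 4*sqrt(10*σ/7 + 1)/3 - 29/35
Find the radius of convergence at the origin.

Branch term (4/3)*sqrt(1 - σ/(-7/10)): its argument vanishes at σ = -7/10, a square-root branch point, modulus 7/10.
The radius of convergence is the smallest modulus among the singular points: 7/10.

The radius of convergence is 7/10.


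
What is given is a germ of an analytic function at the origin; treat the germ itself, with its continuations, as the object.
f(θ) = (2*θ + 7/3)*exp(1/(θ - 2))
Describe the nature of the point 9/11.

There is no denominator, hence no pole anywhere.
The essential point of exp(1/(θ - (2))) is 2, not 9/11.
So the germ continues analytically to 9/11.

The point is a regular point.


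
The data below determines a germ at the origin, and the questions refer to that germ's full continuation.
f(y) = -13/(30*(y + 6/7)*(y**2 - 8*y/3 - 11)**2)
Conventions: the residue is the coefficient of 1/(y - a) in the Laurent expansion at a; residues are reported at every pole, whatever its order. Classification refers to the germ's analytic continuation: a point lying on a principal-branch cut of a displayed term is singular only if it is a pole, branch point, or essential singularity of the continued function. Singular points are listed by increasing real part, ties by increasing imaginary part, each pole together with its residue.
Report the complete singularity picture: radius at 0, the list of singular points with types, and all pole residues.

Radius of convergence at 0: 6/7.
At 4/3 - (1/3)*sqrt(115): a pole of order 2; residue 31213/9172860 + (58513/229321500)*sqrt(115).
At -6/7: a pole of order 1; residue -31213/4586430.
At 4/3 + (1/3)*sqrt(115): a pole of order 2; residue 31213/9172860 - (58513/229321500)*sqrt(115).


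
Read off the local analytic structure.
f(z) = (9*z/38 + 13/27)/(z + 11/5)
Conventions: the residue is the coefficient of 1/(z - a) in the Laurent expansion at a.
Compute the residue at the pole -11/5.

The residue is -203/5130.

At the order-1 pole -11/5 set g(z) = (z - (-11/5))*f(z) = 9*z/38 + 13/27.
Simple pole: residue = g(a) at a = -11/5, which is -203/5130.


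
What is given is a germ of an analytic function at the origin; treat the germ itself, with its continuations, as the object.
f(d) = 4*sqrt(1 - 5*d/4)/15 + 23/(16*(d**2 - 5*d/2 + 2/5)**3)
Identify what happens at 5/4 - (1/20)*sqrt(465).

The denominator factor d**2 - 5*d/2 + 2/5 vanishes at 5/4 - (1/20)*sqrt(465) and appears to the power 3; the numerator there equals 23/16, nonzero, and no other factor vanishes.
The branch terms are analytic at this point.
Hence a pole whose order is the multiplicity, 3.

The point is a pole of order 3.


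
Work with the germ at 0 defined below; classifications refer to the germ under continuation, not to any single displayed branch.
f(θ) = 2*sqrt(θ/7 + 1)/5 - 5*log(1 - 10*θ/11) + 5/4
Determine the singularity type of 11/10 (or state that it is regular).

The point is a logarithmic branch point.

The term (-5)*log(1 - θ/(11/10)) has argument 1 - 11/10/(11/10) = 0 at 11/10: a logarithmic (infinitely-sheeted) branch point; the remaining terms are analytic or single-valued there.


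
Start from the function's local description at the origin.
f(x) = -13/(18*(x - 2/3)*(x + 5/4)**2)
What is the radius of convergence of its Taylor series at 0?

The radius of convergence is 2/3.

Denominator factor (x + 5/4)^2: pole of order 2 at -5/4, modulus 5/4.
Denominator factor (x - 2/3): pole of order 1 at 2/3, modulus 2/3.
The radius of convergence is the smallest modulus among the singular points: 2/3.


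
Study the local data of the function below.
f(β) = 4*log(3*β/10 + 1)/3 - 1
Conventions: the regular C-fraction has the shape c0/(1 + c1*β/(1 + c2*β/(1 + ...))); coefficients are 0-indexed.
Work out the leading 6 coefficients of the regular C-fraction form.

The regular C-fraction coefficients are [-1, 2/5, -1/4, -3/100, 9/50, 1/30].

Taylor coefficients (expand at 0): a_0 = -1, a_1 = 2/5, a_2 = -3/50, a_3 = 3/250, a_4 = -27/10000, a_5 = 81/125000.
c0 = a_0 = -1. Peel one level at a time: if S = 1 + c*β/S' with S'(0) = 1, then c is the β-coefficient of S and S' = c*β/(S - 1).
S_1 = c0/f = 1 + (2/5)*β + (1/10)*β^2 + ...; c1 = 2/5.
S_2 = c1*β/(S_1 - 1) = 1 + (-1/4)*β + (-3/400)*β^2 + ...; c2 = -1/4.
S_3 = c2*β/(S_2 - 1) = 1 + (-3/100)*β + (27/5000)*β^2 + ...; c3 = -3/100.
S_4 = c3*β/(S_3 - 1) = 1 + (9/50)*β + (-3/500)*β^2 + ...; c4 = 9/50.
S_5 = c4*β/(S_4 - 1) = 1 + (1/30)*β + ...; c5 = 1/30.


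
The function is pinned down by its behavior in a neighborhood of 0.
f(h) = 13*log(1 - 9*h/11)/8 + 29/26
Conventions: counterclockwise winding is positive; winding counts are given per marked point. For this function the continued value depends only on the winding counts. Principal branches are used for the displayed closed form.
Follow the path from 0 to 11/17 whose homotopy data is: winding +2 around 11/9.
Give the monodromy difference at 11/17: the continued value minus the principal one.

The rational part is single-valued and drops out of the difference; each branch term changes only by its own monodromy.
(13/8)*log(1 - h/(11/9)): each positive loop around 11/9 adds 2*pi*i to the log, so winding +2 contributes (13/8)*(2)*2*pi*i = (13/2)*pi*i.
Summing the contributions at h = 11/17 gives (13/2)*pi*i.

Continued minus principal equals (13/2)*pi*i.


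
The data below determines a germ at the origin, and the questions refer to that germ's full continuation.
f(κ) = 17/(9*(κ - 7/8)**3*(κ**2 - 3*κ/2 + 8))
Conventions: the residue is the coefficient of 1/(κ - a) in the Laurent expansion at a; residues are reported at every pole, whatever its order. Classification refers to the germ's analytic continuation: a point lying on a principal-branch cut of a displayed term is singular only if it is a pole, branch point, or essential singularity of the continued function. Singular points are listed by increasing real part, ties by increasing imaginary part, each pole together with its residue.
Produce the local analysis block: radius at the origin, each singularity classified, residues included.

Denominator factor (κ**2 - 3*κ/2 + 8): discriminant -119/4, complex-conjugate roots (3/4) + ((1/4)*sqrt(119))*i and (3/4) - ((1/4)*sqrt(119))*i; poles of order 1, moduli (2)*sqrt(2) and (2)*sqrt(2).
Denominator factor (κ - 7/8)^3: pole of order 3 at 7/8, modulus 7/8.
The radius of convergence is the smallest modulus among the singular points: 7/8.
The factor κ**2 - 3*κ/2 + 8 splits as (κ - a)(κ - a') with a = (3/4) - ((1/4)*sqrt(119))*i, a' = (3/4) + ((1/4)*sqrt(119))*i. At the order-1 pole a set g(κ) = (κ - a)*f(κ) = [17/(9*(κ - 7/8)**3)] / (κ - a').
Simple pole: residue = g(a) at a = (3/4) - ((1/4)*sqrt(119))*i, which is (16467968/976781997) + ((1461248/6837473979)*sqrt(119))*i.
The factor κ**2 - 3*κ/2 + 8 splits as (κ - a)(κ - a') with a = (3/4) + ((1/4)*sqrt(119))*i, a' = (3/4) - ((1/4)*sqrt(119))*i. At the order-1 pole a set g(κ) = (κ - a)*f(κ) = [17/(9*(κ - 7/8)**3)] / (κ - a').
Simple pole: residue = g(a) at a = (3/4) + ((1/4)*sqrt(119))*i, which is (16467968/976781997) - ((1461248/6837473979)*sqrt(119))*i.
At the order-3 pole 7/8 set g(κ) = (κ - (7/8))^3*f(κ) = 17/(9*(κ**2 - 3*κ/2 + 8)).
Order-3 pole: residue = g''(a)/2; g''(7/8) = -65871872/976781997, so the residue is -32935936/976781997.
List the singular points by increasing real part (a conjugate pair: the negative imaginary part first).

Radius of convergence at 0: 7/8.
At (3/4) - ((1/4)*sqrt(119))*i: a pole of order 1; residue (16467968/976781997) + ((1461248/6837473979)*sqrt(119))*i.
At (3/4) + ((1/4)*sqrt(119))*i: a pole of order 1; residue (16467968/976781997) - ((1461248/6837473979)*sqrt(119))*i.
At 7/8: a pole of order 3; residue -32935936/976781997.


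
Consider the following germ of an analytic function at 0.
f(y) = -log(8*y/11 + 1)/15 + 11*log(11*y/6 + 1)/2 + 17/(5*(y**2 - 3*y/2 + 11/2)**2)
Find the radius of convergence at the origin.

Denominator factor (y**2 - 3*y/2 + 11/2)^2: discriminant -79/4, complex-conjugate roots (3/4) + ((1/4)*sqrt(79))*i and (3/4) - ((1/4)*sqrt(79))*i; poles of order 2, moduli (1/2)*sqrt(22) and (1/2)*sqrt(22).
Branch term (-1/15)*log(1 - y/(-11/8)): its argument vanishes at y = -11/8, a logarithmic branch point, modulus 11/8.
Branch term (11/2)*log(1 - y/(-6/11)): its argument vanishes at y = -6/11, a logarithmic branch point, modulus 6/11.
The radius of convergence is the smallest modulus among the singular points: 6/11.

The radius of convergence is 6/11.


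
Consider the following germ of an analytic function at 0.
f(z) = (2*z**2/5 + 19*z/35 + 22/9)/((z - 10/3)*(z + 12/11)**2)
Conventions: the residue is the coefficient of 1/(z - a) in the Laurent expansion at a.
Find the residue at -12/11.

The residue is -8279/186515.

At the order-2 pole -12/11 set g(z) = (z - (-12/11))^2*f(z) = (2*z**2/5 + 19*z/35 + 22/9)/(z - 10/3).
Order-2 pole: residue = g'(a); g'(-12/11) = -8279/186515, so the residue is -8279/186515.


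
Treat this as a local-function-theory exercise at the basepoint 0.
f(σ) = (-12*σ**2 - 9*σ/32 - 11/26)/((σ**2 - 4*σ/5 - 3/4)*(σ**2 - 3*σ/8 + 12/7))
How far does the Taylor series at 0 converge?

Denominator factor (σ**2 - 4*σ/5 - 3/4): discriminant 91/25, real irrational roots 2/5 + (1/10)*sqrt(91) and 2/5 - (1/10)*sqrt(91); poles of order 1, moduli 2/5 + (1/10)*sqrt(91) and -2/5 + (1/10)*sqrt(91).
Denominator factor (σ**2 - 3*σ/8 + 12/7): discriminant -3009/448, complex-conjugate roots (3/16) + ((1/112)*sqrt(21063))*i and (3/16) - ((1/112)*sqrt(21063))*i; poles of order 1, moduli (2/7)*sqrt(21) and (2/7)*sqrt(21).
The radius of convergence is the smallest modulus among the singular points: -2/5 + (1/10)*sqrt(91).

The radius of convergence is -2/5 + (1/10)*sqrt(91).


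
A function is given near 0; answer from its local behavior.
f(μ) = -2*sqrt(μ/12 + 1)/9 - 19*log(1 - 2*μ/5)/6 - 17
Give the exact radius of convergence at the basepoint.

The radius of convergence is 5/2.

Branch term (-2/9)*sqrt(1 - μ/(-12)): its argument vanishes at μ = -12, a square-root branch point, modulus 12.
Branch term (-19/6)*log(1 - μ/(5/2)): its argument vanishes at μ = 5/2, a logarithmic branch point, modulus 5/2.
The radius of convergence is the smallest modulus among the singular points: 5/2.


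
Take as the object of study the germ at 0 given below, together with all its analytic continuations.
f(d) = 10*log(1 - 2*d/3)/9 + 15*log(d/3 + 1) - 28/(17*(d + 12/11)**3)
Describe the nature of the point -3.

The point is a logarithmic branch point.

The term (15)*log(1 - d/(-3)) has argument 1 - -3/(-3) = 0 at -3: a logarithmic (infinitely-sheeted) branch point; the remaining terms are analytic or single-valued there.


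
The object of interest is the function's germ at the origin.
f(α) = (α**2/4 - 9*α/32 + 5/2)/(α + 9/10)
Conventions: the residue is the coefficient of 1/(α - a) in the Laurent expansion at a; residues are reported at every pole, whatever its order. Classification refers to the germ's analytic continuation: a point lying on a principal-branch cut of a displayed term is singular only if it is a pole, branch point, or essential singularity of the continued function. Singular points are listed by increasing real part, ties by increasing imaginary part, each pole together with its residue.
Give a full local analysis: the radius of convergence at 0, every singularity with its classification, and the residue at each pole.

Radius of convergence at 0: 9/10.
At -9/10: a pole of order 1; residue 4729/1600.

Denominator factor (α + 9/10): pole of order 1 at -9/10, modulus 9/10.
The radius of convergence is the smallest modulus among the singular points: 9/10.
At the order-1 pole -9/10 set g(α) = (α - (-9/10))*f(α) = α**2/4 - 9*α/32 + 5/2.
Simple pole: residue = g(a) at a = -9/10, which is 4729/1600.


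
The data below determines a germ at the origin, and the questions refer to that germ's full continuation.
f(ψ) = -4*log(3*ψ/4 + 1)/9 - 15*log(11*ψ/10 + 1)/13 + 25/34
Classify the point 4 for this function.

The point is a regular point.

There is no denominator, hence no pole anywhere.
Branch term log(1 - ψ/(-4/3)): argument at 4 is 4, nonzero, so 4 is not its branch point (a point on a principal cut is still regular for the continued germ).
Branch term log(1 - ψ/(-10/11)): argument at 4 is 27/5, nonzero, so 4 is not its branch point (a point on a principal cut is still regular for the continued germ).
So the germ continues analytically to 4.


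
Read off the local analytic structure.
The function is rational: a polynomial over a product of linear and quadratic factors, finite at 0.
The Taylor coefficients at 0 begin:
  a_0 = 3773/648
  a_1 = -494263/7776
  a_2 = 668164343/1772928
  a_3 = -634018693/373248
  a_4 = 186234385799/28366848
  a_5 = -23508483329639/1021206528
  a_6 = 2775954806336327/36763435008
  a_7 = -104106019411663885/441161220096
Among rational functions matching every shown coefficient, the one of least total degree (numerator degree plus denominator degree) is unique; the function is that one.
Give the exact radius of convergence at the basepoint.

No rational of total degree below 6 reproduces all 8 coefficients; solving the [2/4] Pade equations on them gives f(ψ) = (10*ψ**2/19 - 3*ψ/2 + 1/2)/((ψ + 3/7)**3*(ψ + 12/11)), whose expansion matches every shown term.
Denominator factor (ψ + 3/7)^3: pole of order 3 at -3/7, modulus 3/7.
Denominator factor (ψ + 12/11): pole of order 1 at -12/11, modulus 12/11.
The radius of convergence is the smallest modulus among the singular points: 3/7.

The radius of convergence is 3/7.


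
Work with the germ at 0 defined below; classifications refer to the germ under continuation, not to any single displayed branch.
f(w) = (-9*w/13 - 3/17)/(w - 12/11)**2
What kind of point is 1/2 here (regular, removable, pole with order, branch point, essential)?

Denominator factors: w - 12/11 = -13/22 at w = 1/2 — none vanishes.
So the germ continues analytically to 1/2.

The point is a regular point.


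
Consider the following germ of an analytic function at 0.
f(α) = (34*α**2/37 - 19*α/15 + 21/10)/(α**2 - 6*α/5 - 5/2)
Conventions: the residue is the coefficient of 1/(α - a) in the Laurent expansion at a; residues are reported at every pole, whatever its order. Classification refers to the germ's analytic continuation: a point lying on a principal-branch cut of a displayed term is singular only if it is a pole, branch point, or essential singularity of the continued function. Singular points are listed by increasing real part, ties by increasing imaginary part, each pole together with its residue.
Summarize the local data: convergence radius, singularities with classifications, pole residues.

Radius of convergence at 0: -3/5 + (1/10)*sqrt(286).
At 3/5 - (1/10)*sqrt(286): a pole of order 1; residue -91/1110 - (723/9620)*sqrt(286).
At 3/5 + (1/10)*sqrt(286): a pole of order 1; residue -91/1110 + (723/9620)*sqrt(286).

Denominator factor (α**2 - 6*α/5 - 5/2): discriminant 286/25, real irrational roots 3/5 + (1/10)*sqrt(286) and 3/5 - (1/10)*sqrt(286); poles of order 1, moduli 3/5 + (1/10)*sqrt(286) and -3/5 + (1/10)*sqrt(286).
The radius of convergence is the smallest modulus among the singular points: -3/5 + (1/10)*sqrt(286).
The factor α**2 - 6*α/5 - 5/2 splits as (α - a)(α - a') with a = 3/5 - (1/10)*sqrt(286), a' = 3/5 + (1/10)*sqrt(286). At the order-1 pole a set g(α) = (α - a)*f(α) = [34*α**2/37 - 19*α/15 + 21/10] / (α - a').
Simple pole: residue = g(a) at a = 3/5 - (1/10)*sqrt(286), which is -91/1110 - (723/9620)*sqrt(286).
The factor α**2 - 6*α/5 - 5/2 splits as (α - a)(α - a') with a = 3/5 + (1/10)*sqrt(286), a' = 3/5 - (1/10)*sqrt(286). At the order-1 pole a set g(α) = (α - a)*f(α) = [34*α**2/37 - 19*α/15 + 21/10] / (α - a').
Simple pole: residue = g(a) at a = 3/5 + (1/10)*sqrt(286), which is -91/1110 + (723/9620)*sqrt(286).
List the singular points by increasing real part (a conjugate pair: the negative imaginary part first).


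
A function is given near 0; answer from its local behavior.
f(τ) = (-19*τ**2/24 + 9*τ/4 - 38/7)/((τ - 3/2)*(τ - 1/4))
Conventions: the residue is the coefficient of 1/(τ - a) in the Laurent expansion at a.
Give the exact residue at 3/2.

At the order-1 pole 3/2 set g(τ) = (τ - (3/2))*f(τ) = (-19*τ**2/24 + 9*τ/4 - 38/7)/(τ - 1/4).
Simple pole: residue = g(a) at a = 3/2, which is -859/280.

The residue is -859/280.


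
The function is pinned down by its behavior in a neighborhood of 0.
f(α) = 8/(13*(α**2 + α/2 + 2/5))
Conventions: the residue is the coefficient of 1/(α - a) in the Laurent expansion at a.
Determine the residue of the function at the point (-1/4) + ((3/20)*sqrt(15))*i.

The factor α**2 + α/2 + 2/5 splits as (α - a)(α - a') with a = (-1/4) + ((3/20)*sqrt(15))*i, a' = (-1/4) - ((3/20)*sqrt(15))*i. At the order-1 pole a set g(α) = (α - a)*f(α) = [8/13] / (α - a').
Simple pole: residue = g(a) at a = (-1/4) + ((3/20)*sqrt(15))*i, which is -((16/117)*sqrt(15))*i.

The residue is -((16/117)*sqrt(15))*i.


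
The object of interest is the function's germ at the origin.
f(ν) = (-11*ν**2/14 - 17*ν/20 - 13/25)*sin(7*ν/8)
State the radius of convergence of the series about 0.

The radius of convergence is infinite.

The factor sin(7*ν/8) is entire and contributes no finite singular point.
The polynomial part has no poles.
No finite singular points: the Taylor series at 0 converges everywhere.


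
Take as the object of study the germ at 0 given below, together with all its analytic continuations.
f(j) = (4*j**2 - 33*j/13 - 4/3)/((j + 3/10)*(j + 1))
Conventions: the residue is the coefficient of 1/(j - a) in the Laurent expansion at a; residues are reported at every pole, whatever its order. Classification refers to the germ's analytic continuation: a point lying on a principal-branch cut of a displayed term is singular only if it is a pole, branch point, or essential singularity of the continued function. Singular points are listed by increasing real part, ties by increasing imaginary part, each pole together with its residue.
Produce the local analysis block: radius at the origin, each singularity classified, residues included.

Radius of convergence at 0: 3/10.
At -1: a pole of order 1; residue -290/39.
At -3/10: a pole of order 1; residue -59/195.

Denominator factor (j + 3/10): pole of order 1 at -3/10, modulus 3/10.
Denominator factor (j + 1): pole of order 1 at -1, modulus 1.
The radius of convergence is the smallest modulus among the singular points: 3/10.
At the order-1 pole -1 set g(j) = (j - (-1))*f(j) = (4*j**2 - 33*j/13 - 4/3)/(j + 3/10).
Simple pole: residue = g(a) at a = -1, which is -290/39.
At the order-1 pole -3/10 set g(j) = (j - (-3/10))*f(j) = (4*j**2 - 33*j/13 - 4/3)/(j + 1).
Simple pole: residue = g(a) at a = -3/10, which is -59/195.
List the singular points by increasing real part (a conjugate pair: the negative imaginary part first).


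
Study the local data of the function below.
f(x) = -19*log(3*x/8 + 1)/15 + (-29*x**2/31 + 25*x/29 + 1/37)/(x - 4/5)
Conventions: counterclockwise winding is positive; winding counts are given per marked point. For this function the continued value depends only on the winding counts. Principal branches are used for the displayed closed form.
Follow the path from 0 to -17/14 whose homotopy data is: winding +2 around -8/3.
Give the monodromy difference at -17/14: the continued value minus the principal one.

Continued minus principal equals -(76/15)*pi*i.

The rational part is single-valued and drops out of the difference; each branch term changes only by its own monodromy.
(-19/15)*log(1 - x/(-8/3)): each positive loop around -8/3 adds 2*pi*i to the log, so winding +2 contributes (-19/15)*(2)*2*pi*i = -(76/15)*pi*i.
Summing the contributions at x = -17/14 gives -(76/15)*pi*i.


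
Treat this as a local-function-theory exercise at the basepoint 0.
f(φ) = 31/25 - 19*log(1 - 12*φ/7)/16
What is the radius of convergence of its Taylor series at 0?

The radius of convergence is 7/12.

Branch term (-19/16)*log(1 - φ/(7/12)): its argument vanishes at φ = 7/12, a logarithmic branch point, modulus 7/12.
The radius of convergence is the smallest modulus among the singular points: 7/12.


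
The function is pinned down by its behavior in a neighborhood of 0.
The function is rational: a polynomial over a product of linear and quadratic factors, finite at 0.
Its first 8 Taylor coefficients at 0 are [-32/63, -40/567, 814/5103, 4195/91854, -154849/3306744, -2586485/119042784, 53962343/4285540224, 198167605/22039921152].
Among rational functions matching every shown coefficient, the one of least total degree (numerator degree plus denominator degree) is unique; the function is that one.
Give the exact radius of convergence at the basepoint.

The radius of convergence is sqrt(3).

No rational of total degree below 2 reproduces all 8 coefficients; solving the [0/2] Pade equations on them gives f(v) = -32/(21*(v**2 - 5*v/12 + 3)), whose expansion matches every shown term.
Denominator factor (v**2 - 5*v/12 + 3): discriminant -1703/144, complex-conjugate roots (5/24) + ((1/24)*sqrt(1703))*i and (5/24) - ((1/24)*sqrt(1703))*i; poles of order 1, moduli sqrt(3) and sqrt(3).
The radius of convergence is the smallest modulus among the singular points: sqrt(3).


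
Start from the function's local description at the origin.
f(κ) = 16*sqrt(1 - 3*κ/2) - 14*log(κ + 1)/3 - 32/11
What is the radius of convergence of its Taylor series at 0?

The radius of convergence is 2/3.

Branch term (-14/3)*log(1 - κ/(-1)): its argument vanishes at κ = -1, a logarithmic branch point, modulus 1.
Branch term (16)*sqrt(1 - κ/(2/3)): its argument vanishes at κ = 2/3, a square-root branch point, modulus 2/3.
The radius of convergence is the smallest modulus among the singular points: 2/3.


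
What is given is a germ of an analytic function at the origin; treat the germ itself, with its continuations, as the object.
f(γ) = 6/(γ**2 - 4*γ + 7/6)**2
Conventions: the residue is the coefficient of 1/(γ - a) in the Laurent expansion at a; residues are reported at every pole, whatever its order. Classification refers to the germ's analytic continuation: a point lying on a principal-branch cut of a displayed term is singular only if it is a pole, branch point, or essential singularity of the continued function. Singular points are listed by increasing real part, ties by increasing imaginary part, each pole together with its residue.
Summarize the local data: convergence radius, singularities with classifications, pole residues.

Radius of convergence at 0: 2 - (1/6)*sqrt(102).
At 2 - (1/6)*sqrt(102): a pole of order 2; residue (9/289)*sqrt(102).
At 2 + (1/6)*sqrt(102): a pole of order 2; residue -(9/289)*sqrt(102).

Denominator factor (γ**2 - 4*γ + 7/6)^2: discriminant 34/3, real irrational roots 2 + (1/6)*sqrt(102) and 2 - (1/6)*sqrt(102); poles of order 2, moduli 2 + (1/6)*sqrt(102) and 2 - (1/6)*sqrt(102).
The radius of convergence is the smallest modulus among the singular points: 2 - (1/6)*sqrt(102).
The factor γ**2 - 4*γ + 7/6 splits as (γ - a)(γ - a') with a = 2 - (1/6)*sqrt(102), a' = 2 + (1/6)*sqrt(102). At the order-2 pole a set g(γ) = (γ - a)^2*f(γ) = [6] / (γ - a')^2.
Order-2 pole: residue = g'(a); g'(2 - (1/6)*sqrt(102)) = (9/289)*sqrt(102), so the residue is (9/289)*sqrt(102).
The factor γ**2 - 4*γ + 7/6 splits as (γ - a)(γ - a') with a = 2 + (1/6)*sqrt(102), a' = 2 - (1/6)*sqrt(102). At the order-2 pole a set g(γ) = (γ - a)^2*f(γ) = [6] / (γ - a')^2.
Order-2 pole: residue = g'(a); g'(2 + (1/6)*sqrt(102)) = -(9/289)*sqrt(102), so the residue is -(9/289)*sqrt(102).
List the singular points by increasing real part (a conjugate pair: the negative imaginary part first).
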